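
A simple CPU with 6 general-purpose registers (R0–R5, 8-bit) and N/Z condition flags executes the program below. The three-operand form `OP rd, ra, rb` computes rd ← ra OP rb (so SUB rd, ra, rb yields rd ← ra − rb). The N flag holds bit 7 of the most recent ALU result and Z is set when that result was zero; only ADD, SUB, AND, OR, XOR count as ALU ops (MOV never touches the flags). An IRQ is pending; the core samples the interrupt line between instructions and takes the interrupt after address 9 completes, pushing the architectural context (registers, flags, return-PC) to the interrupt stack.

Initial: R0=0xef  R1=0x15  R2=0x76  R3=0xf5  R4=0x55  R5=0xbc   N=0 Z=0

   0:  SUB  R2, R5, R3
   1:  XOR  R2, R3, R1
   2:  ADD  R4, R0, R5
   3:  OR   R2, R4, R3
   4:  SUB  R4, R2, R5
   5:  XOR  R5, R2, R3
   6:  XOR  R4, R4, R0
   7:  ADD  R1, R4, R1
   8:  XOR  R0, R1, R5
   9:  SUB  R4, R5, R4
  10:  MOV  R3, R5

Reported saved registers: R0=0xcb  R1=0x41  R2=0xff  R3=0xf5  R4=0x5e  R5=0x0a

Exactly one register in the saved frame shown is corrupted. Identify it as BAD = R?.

after  0: R0=0xef R1=0x15 R2=0xc7 R3=0xf5 R4=0x55 R5=0xbc  N=1 Z=0
after  1: R0=0xef R1=0x15 R2=0xe0 R3=0xf5 R4=0x55 R5=0xbc  N=1 Z=0
after  2: R0=0xef R1=0x15 R2=0xe0 R3=0xf5 R4=0xab R5=0xbc  N=1 Z=0
after  3: R0=0xef R1=0x15 R2=0xff R3=0xf5 R4=0xab R5=0xbc  N=1 Z=0
after  4: R0=0xef R1=0x15 R2=0xff R3=0xf5 R4=0x43 R5=0xbc  N=0 Z=0
after  5: R0=0xef R1=0x15 R2=0xff R3=0xf5 R4=0x43 R5=0x0a  N=0 Z=0
after  6: R0=0xef R1=0x15 R2=0xff R3=0xf5 R4=0xac R5=0x0a  N=1 Z=0
after  7: R0=0xef R1=0xc1 R2=0xff R3=0xf5 R4=0xac R5=0x0a  N=1 Z=0
after  8: R0=0xcb R1=0xc1 R2=0xff R3=0xf5 R4=0xac R5=0x0a  N=1 Z=0
after  9: R0=0xcb R1=0xc1 R2=0xff R3=0xf5 R4=0x5e R5=0x0a  N=0 Z=0
-- IRQ taken; context saved, return-PC = 10 --
mismatch: R1: reported 0x41 vs actual 0xc1

BAD = R1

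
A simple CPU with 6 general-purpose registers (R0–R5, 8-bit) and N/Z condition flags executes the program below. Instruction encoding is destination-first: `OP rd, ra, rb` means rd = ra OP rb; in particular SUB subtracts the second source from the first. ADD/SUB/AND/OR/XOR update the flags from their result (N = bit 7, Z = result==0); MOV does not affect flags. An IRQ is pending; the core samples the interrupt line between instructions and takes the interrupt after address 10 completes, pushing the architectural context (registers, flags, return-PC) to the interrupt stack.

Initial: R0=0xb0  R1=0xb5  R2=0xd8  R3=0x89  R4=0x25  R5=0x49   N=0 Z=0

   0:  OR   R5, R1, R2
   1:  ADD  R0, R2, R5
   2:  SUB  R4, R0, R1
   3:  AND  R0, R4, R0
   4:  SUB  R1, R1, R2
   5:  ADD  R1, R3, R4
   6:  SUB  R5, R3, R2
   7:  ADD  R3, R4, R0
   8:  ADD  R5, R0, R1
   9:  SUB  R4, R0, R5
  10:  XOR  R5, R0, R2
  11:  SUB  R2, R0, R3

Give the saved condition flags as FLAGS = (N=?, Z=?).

after  0: R0=0xb0 R1=0xb5 R2=0xd8 R3=0x89 R4=0x25 R5=0xfd  N=1 Z=0
after  1: R0=0xd5 R1=0xb5 R2=0xd8 R3=0x89 R4=0x25 R5=0xfd  N=1 Z=0
after  2: R0=0xd5 R1=0xb5 R2=0xd8 R3=0x89 R4=0x20 R5=0xfd  N=0 Z=0
after  3: R0=0x00 R1=0xb5 R2=0xd8 R3=0x89 R4=0x20 R5=0xfd  N=0 Z=1
after  4: R0=0x00 R1=0xdd R2=0xd8 R3=0x89 R4=0x20 R5=0xfd  N=1 Z=0
after  5: R0=0x00 R1=0xa9 R2=0xd8 R3=0x89 R4=0x20 R5=0xfd  N=1 Z=0
after  6: R0=0x00 R1=0xa9 R2=0xd8 R3=0x89 R4=0x20 R5=0xb1  N=1 Z=0
after  7: R0=0x00 R1=0xa9 R2=0xd8 R3=0x20 R4=0x20 R5=0xb1  N=0 Z=0
after  8: R0=0x00 R1=0xa9 R2=0xd8 R3=0x20 R4=0x20 R5=0xa9  N=1 Z=0
after  9: R0=0x00 R1=0xa9 R2=0xd8 R3=0x20 R4=0x57 R5=0xa9  N=0 Z=0
after 10: R0=0x00 R1=0xa9 R2=0xd8 R3=0x20 R4=0x57 R5=0xd8  N=1 Z=0
-- IRQ taken; context saved, return-PC = 11 --

FLAGS = (N=1, Z=0)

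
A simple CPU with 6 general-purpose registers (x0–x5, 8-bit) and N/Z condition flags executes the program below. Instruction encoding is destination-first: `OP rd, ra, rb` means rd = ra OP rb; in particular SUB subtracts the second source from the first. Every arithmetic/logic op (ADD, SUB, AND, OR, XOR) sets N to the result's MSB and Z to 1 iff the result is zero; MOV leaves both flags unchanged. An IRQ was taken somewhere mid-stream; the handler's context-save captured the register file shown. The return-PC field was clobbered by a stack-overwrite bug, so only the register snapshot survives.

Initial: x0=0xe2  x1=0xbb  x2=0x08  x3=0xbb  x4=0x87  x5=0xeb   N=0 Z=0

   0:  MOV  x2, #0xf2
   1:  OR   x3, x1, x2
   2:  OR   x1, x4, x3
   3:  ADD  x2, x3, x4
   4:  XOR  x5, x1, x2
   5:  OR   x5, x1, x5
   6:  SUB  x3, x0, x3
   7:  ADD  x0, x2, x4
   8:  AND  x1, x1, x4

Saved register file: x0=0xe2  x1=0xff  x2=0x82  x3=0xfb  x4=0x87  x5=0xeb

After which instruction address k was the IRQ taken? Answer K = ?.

K = 3

after  0: x0=0xe2 x1=0xbb x2=0xf2 x3=0xbb x4=0x87 x5=0xeb  N=0 Z=0
after  1: x0=0xe2 x1=0xbb x2=0xf2 x3=0xfb x4=0x87 x5=0xeb  N=1 Z=0
after  2: x0=0xe2 x1=0xff x2=0xf2 x3=0xfb x4=0x87 x5=0xeb  N=1 Z=0
after  3: x0=0xe2 x1=0xff x2=0x82 x3=0xfb x4=0x87 x5=0xeb  N=1 Z=0
-- IRQ taken; context saved, return-PC = 4 --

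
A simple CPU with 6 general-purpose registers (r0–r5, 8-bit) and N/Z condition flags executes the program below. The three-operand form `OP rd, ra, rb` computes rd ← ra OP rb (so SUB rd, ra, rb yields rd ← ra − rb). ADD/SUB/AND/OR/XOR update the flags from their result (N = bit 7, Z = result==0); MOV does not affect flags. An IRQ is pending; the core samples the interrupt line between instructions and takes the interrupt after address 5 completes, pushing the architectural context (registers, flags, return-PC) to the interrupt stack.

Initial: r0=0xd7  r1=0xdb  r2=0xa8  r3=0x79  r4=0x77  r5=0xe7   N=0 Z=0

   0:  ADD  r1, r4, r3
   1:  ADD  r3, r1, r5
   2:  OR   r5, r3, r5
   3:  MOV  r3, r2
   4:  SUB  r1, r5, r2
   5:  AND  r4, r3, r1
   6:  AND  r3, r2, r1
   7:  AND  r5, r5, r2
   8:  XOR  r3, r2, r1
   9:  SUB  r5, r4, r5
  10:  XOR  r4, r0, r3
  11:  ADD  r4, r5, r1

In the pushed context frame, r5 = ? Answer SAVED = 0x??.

after  0: r0=0xd7 r1=0xf0 r2=0xa8 r3=0x79 r4=0x77 r5=0xe7  N=1 Z=0
after  1: r0=0xd7 r1=0xf0 r2=0xa8 r3=0xd7 r4=0x77 r5=0xe7  N=1 Z=0
after  2: r0=0xd7 r1=0xf0 r2=0xa8 r3=0xd7 r4=0x77 r5=0xf7  N=1 Z=0
after  3: r0=0xd7 r1=0xf0 r2=0xa8 r3=0xa8 r4=0x77 r5=0xf7  N=1 Z=0
after  4: r0=0xd7 r1=0x4f r2=0xa8 r3=0xa8 r4=0x77 r5=0xf7  N=0 Z=0
after  5: r0=0xd7 r1=0x4f r2=0xa8 r3=0xa8 r4=0x08 r5=0xf7  N=0 Z=0
-- IRQ taken; context saved, return-PC = 6 --

SAVED = 0xf7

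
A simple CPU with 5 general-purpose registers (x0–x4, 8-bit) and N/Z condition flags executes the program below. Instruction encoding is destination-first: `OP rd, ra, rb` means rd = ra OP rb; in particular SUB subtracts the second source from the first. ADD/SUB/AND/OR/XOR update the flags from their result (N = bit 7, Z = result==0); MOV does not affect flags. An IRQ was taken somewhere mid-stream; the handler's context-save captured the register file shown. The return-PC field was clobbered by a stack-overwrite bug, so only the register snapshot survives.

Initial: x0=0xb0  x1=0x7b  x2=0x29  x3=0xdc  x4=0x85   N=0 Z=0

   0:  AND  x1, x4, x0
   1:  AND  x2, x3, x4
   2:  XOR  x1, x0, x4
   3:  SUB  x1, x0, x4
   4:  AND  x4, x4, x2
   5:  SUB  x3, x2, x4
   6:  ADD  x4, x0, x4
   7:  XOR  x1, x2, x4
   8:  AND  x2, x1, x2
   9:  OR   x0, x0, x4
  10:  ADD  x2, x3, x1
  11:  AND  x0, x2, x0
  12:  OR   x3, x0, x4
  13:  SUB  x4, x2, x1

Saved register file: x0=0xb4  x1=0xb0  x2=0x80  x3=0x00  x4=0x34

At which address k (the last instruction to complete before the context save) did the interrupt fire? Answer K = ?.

K = 9

after  0: x0=0xb0 x1=0x80 x2=0x29 x3=0xdc x4=0x85  N=1 Z=0
after  1: x0=0xb0 x1=0x80 x2=0x84 x3=0xdc x4=0x85  N=1 Z=0
after  2: x0=0xb0 x1=0x35 x2=0x84 x3=0xdc x4=0x85  N=0 Z=0
after  3: x0=0xb0 x1=0x2b x2=0x84 x3=0xdc x4=0x85  N=0 Z=0
after  4: x0=0xb0 x1=0x2b x2=0x84 x3=0xdc x4=0x84  N=1 Z=0
after  5: x0=0xb0 x1=0x2b x2=0x84 x3=0x00 x4=0x84  N=0 Z=1
after  6: x0=0xb0 x1=0x2b x2=0x84 x3=0x00 x4=0x34  N=0 Z=0
after  7: x0=0xb0 x1=0xb0 x2=0x84 x3=0x00 x4=0x34  N=1 Z=0
after  8: x0=0xb0 x1=0xb0 x2=0x80 x3=0x00 x4=0x34  N=1 Z=0
after  9: x0=0xb4 x1=0xb0 x2=0x80 x3=0x00 x4=0x34  N=1 Z=0
-- IRQ taken; context saved, return-PC = 10 --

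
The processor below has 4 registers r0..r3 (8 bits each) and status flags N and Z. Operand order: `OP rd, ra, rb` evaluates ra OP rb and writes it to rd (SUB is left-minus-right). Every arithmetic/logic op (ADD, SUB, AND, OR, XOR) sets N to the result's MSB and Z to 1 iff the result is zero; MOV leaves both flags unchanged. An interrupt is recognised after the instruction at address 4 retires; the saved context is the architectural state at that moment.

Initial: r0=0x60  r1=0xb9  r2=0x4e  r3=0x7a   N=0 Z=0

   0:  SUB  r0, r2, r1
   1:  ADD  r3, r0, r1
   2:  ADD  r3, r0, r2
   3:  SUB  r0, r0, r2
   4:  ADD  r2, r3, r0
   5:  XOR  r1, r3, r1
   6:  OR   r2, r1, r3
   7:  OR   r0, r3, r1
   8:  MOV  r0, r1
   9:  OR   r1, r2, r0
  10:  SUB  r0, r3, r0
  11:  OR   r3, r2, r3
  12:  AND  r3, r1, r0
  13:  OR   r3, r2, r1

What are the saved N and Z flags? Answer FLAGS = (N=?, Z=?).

after  0: r0=0x95 r1=0xb9 r2=0x4e r3=0x7a  N=1 Z=0
after  1: r0=0x95 r1=0xb9 r2=0x4e r3=0x4e  N=0 Z=0
after  2: r0=0x95 r1=0xb9 r2=0x4e r3=0xe3  N=1 Z=0
after  3: r0=0x47 r1=0xb9 r2=0x4e r3=0xe3  N=0 Z=0
after  4: r0=0x47 r1=0xb9 r2=0x2a r3=0xe3  N=0 Z=0
-- IRQ taken; context saved, return-PC = 5 --

FLAGS = (N=0, Z=0)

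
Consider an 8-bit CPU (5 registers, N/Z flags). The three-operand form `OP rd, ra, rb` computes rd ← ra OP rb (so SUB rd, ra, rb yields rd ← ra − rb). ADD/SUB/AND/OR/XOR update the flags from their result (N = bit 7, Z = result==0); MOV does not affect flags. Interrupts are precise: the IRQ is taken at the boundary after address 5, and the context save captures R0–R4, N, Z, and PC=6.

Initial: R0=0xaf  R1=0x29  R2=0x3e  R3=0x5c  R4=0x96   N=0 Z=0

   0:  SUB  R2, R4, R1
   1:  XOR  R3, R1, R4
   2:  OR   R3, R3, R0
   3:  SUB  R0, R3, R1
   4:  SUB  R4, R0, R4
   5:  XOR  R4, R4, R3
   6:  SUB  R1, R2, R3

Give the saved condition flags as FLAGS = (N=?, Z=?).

FLAGS = (N=1, Z=0)

after  0: R0=0xaf R1=0x29 R2=0x6d R3=0x5c R4=0x96  N=0 Z=0
after  1: R0=0xaf R1=0x29 R2=0x6d R3=0xbf R4=0x96  N=1 Z=0
after  2: R0=0xaf R1=0x29 R2=0x6d R3=0xbf R4=0x96  N=1 Z=0
after  3: R0=0x96 R1=0x29 R2=0x6d R3=0xbf R4=0x96  N=1 Z=0
after  4: R0=0x96 R1=0x29 R2=0x6d R3=0xbf R4=0x00  N=0 Z=1
after  5: R0=0x96 R1=0x29 R2=0x6d R3=0xbf R4=0xbf  N=1 Z=0
-- IRQ taken; context saved, return-PC = 6 --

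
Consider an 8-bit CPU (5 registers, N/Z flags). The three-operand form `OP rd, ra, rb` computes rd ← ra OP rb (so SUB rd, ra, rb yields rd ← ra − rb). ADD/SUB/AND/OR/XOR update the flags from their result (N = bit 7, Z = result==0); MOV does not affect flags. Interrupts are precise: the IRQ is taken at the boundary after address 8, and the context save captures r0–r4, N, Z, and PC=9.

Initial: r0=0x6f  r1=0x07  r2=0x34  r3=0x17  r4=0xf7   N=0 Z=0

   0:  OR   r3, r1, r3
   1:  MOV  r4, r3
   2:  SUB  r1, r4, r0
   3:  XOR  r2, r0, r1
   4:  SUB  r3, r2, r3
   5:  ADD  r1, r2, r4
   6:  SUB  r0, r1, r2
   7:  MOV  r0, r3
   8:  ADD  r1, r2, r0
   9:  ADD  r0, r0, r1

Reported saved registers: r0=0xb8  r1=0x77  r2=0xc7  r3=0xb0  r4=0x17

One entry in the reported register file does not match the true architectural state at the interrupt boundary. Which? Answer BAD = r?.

BAD = r0

after  0: r0=0x6f r1=0x07 r2=0x34 r3=0x17 r4=0xf7  N=0 Z=0
after  1: r0=0x6f r1=0x07 r2=0x34 r3=0x17 r4=0x17  N=0 Z=0
after  2: r0=0x6f r1=0xa8 r2=0x34 r3=0x17 r4=0x17  N=1 Z=0
after  3: r0=0x6f r1=0xa8 r2=0xc7 r3=0x17 r4=0x17  N=1 Z=0
after  4: r0=0x6f r1=0xa8 r2=0xc7 r3=0xb0 r4=0x17  N=1 Z=0
after  5: r0=0x6f r1=0xde r2=0xc7 r3=0xb0 r4=0x17  N=1 Z=0
after  6: r0=0x17 r1=0xde r2=0xc7 r3=0xb0 r4=0x17  N=0 Z=0
after  7: r0=0xb0 r1=0xde r2=0xc7 r3=0xb0 r4=0x17  N=0 Z=0
after  8: r0=0xb0 r1=0x77 r2=0xc7 r3=0xb0 r4=0x17  N=0 Z=0
-- IRQ taken; context saved, return-PC = 9 --
mismatch: r0: reported 0xb8 vs actual 0xb0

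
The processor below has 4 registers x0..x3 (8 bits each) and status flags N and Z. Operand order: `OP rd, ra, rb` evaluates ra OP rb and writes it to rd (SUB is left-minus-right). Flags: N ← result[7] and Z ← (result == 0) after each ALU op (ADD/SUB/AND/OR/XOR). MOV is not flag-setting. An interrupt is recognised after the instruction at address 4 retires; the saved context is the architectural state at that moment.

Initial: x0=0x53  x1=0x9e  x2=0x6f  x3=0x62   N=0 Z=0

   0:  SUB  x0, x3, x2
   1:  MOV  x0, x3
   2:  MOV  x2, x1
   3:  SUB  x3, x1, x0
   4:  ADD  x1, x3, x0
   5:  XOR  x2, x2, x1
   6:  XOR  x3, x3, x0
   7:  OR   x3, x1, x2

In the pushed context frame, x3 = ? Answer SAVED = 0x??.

SAVED = 0x3c

after  0: x0=0xf3 x1=0x9e x2=0x6f x3=0x62  N=1 Z=0
after  1: x0=0x62 x1=0x9e x2=0x6f x3=0x62  N=1 Z=0
after  2: x0=0x62 x1=0x9e x2=0x9e x3=0x62  N=1 Z=0
after  3: x0=0x62 x1=0x9e x2=0x9e x3=0x3c  N=0 Z=0
after  4: x0=0x62 x1=0x9e x2=0x9e x3=0x3c  N=1 Z=0
-- IRQ taken; context saved, return-PC = 5 --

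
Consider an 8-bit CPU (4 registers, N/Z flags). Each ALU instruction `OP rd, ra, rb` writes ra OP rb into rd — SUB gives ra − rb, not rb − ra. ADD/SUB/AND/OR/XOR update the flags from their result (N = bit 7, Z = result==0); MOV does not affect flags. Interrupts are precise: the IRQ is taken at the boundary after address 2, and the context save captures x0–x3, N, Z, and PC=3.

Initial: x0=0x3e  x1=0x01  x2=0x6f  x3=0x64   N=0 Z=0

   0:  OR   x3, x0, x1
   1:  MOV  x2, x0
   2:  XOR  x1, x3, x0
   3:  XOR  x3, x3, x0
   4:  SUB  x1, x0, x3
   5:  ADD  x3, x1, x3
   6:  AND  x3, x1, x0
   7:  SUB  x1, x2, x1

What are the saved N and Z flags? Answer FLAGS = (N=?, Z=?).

after  0: x0=0x3e x1=0x01 x2=0x6f x3=0x3f  N=0 Z=0
after  1: x0=0x3e x1=0x01 x2=0x3e x3=0x3f  N=0 Z=0
after  2: x0=0x3e x1=0x01 x2=0x3e x3=0x3f  N=0 Z=0
-- IRQ taken; context saved, return-PC = 3 --

FLAGS = (N=0, Z=0)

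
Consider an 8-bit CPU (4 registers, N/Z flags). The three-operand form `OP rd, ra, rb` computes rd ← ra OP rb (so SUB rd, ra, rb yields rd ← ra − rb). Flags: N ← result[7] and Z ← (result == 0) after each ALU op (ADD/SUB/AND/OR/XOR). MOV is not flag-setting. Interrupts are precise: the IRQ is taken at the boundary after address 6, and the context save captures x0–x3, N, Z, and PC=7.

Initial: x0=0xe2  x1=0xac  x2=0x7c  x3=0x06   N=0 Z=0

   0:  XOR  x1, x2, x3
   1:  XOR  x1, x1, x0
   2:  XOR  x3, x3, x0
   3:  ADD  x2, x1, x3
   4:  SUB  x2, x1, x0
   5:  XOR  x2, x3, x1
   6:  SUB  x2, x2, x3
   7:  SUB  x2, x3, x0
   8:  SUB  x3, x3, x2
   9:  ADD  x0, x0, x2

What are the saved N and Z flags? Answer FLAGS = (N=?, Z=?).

FLAGS = (N=1, Z=0)

after  0: x0=0xe2 x1=0x7a x2=0x7c x3=0x06  N=0 Z=0
after  1: x0=0xe2 x1=0x98 x2=0x7c x3=0x06  N=1 Z=0
after  2: x0=0xe2 x1=0x98 x2=0x7c x3=0xe4  N=1 Z=0
after  3: x0=0xe2 x1=0x98 x2=0x7c x3=0xe4  N=0 Z=0
after  4: x0=0xe2 x1=0x98 x2=0xb6 x3=0xe4  N=1 Z=0
after  5: x0=0xe2 x1=0x98 x2=0x7c x3=0xe4  N=0 Z=0
after  6: x0=0xe2 x1=0x98 x2=0x98 x3=0xe4  N=1 Z=0
-- IRQ taken; context saved, return-PC = 7 --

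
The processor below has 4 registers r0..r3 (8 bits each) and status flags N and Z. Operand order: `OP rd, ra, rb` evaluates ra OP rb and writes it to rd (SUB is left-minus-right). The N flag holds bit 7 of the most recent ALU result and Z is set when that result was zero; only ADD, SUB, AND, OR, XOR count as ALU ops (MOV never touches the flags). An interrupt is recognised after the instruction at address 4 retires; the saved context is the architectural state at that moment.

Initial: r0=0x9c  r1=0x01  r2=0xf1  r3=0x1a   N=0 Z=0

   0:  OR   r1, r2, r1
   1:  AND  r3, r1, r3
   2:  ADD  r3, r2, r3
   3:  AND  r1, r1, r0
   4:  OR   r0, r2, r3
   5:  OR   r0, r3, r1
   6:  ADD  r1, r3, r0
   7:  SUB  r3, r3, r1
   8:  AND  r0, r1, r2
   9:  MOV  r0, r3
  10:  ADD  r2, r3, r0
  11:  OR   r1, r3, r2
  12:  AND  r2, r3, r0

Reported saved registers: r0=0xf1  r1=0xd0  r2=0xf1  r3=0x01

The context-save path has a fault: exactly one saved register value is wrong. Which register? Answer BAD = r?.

BAD = r1

after  0: r0=0x9c r1=0xf1 r2=0xf1 r3=0x1a  N=1 Z=0
after  1: r0=0x9c r1=0xf1 r2=0xf1 r3=0x10  N=0 Z=0
after  2: r0=0x9c r1=0xf1 r2=0xf1 r3=0x01  N=0 Z=0
after  3: r0=0x9c r1=0x90 r2=0xf1 r3=0x01  N=1 Z=0
after  4: r0=0xf1 r1=0x90 r2=0xf1 r3=0x01  N=1 Z=0
-- IRQ taken; context saved, return-PC = 5 --
mismatch: r1: reported 0xd0 vs actual 0x90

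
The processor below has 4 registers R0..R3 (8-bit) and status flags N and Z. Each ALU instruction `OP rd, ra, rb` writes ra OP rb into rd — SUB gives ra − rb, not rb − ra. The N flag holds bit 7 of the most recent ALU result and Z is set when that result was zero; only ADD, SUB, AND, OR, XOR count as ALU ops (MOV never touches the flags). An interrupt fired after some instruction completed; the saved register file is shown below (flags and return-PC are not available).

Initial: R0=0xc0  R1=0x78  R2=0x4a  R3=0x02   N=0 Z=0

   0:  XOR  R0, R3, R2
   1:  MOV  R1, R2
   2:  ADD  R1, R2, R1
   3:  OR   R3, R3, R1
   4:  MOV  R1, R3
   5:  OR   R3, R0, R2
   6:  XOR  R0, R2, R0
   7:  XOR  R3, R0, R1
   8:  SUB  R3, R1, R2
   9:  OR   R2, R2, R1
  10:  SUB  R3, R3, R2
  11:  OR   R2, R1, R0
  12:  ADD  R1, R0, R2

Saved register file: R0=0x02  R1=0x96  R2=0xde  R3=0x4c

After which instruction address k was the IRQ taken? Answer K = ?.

after  0: R0=0x48 R1=0x78 R2=0x4a R3=0x02  N=0 Z=0
after  1: R0=0x48 R1=0x4a R2=0x4a R3=0x02  N=0 Z=0
after  2: R0=0x48 R1=0x94 R2=0x4a R3=0x02  N=1 Z=0
after  3: R0=0x48 R1=0x94 R2=0x4a R3=0x96  N=1 Z=0
after  4: R0=0x48 R1=0x96 R2=0x4a R3=0x96  N=1 Z=0
after  5: R0=0x48 R1=0x96 R2=0x4a R3=0x4a  N=0 Z=0
after  6: R0=0x02 R1=0x96 R2=0x4a R3=0x4a  N=0 Z=0
after  7: R0=0x02 R1=0x96 R2=0x4a R3=0x94  N=1 Z=0
after  8: R0=0x02 R1=0x96 R2=0x4a R3=0x4c  N=0 Z=0
after  9: R0=0x02 R1=0x96 R2=0xde R3=0x4c  N=1 Z=0
-- IRQ taken; context saved, return-PC = 10 --

K = 9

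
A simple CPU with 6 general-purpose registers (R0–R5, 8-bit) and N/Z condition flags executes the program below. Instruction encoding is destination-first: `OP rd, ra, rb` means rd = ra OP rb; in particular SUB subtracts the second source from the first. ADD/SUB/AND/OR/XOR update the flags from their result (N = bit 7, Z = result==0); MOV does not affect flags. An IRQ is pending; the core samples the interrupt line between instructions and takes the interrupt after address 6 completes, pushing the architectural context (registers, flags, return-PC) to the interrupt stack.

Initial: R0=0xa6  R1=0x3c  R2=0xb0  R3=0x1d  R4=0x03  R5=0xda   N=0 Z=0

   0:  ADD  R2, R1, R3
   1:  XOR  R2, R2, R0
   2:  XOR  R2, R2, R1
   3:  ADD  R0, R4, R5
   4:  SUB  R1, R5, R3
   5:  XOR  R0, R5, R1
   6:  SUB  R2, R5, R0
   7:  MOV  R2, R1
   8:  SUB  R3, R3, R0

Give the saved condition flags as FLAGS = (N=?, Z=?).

after  0: R0=0xa6 R1=0x3c R2=0x59 R3=0x1d R4=0x03 R5=0xda  N=0 Z=0
after  1: R0=0xa6 R1=0x3c R2=0xff R3=0x1d R4=0x03 R5=0xda  N=1 Z=0
after  2: R0=0xa6 R1=0x3c R2=0xc3 R3=0x1d R4=0x03 R5=0xda  N=1 Z=0
after  3: R0=0xdd R1=0x3c R2=0xc3 R3=0x1d R4=0x03 R5=0xda  N=1 Z=0
after  4: R0=0xdd R1=0xbd R2=0xc3 R3=0x1d R4=0x03 R5=0xda  N=1 Z=0
after  5: R0=0x67 R1=0xbd R2=0xc3 R3=0x1d R4=0x03 R5=0xda  N=0 Z=0
after  6: R0=0x67 R1=0xbd R2=0x73 R3=0x1d R4=0x03 R5=0xda  N=0 Z=0
-- IRQ taken; context saved, return-PC = 7 --

FLAGS = (N=0, Z=0)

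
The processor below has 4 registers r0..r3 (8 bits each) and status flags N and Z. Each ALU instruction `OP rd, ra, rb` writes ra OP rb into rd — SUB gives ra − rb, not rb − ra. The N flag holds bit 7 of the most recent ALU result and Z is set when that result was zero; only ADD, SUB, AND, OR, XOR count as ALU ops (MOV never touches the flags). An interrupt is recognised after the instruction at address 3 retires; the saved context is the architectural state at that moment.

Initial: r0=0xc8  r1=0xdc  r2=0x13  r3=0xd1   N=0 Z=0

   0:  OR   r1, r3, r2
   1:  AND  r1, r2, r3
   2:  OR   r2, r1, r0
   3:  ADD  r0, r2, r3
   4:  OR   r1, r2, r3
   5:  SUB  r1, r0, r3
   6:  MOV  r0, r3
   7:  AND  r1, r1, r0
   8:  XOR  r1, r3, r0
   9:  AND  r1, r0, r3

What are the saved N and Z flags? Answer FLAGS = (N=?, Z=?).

after  0: r0=0xc8 r1=0xd3 r2=0x13 r3=0xd1  N=1 Z=0
after  1: r0=0xc8 r1=0x11 r2=0x13 r3=0xd1  N=0 Z=0
after  2: r0=0xc8 r1=0x11 r2=0xd9 r3=0xd1  N=1 Z=0
after  3: r0=0xaa r1=0x11 r2=0xd9 r3=0xd1  N=1 Z=0
-- IRQ taken; context saved, return-PC = 4 --

FLAGS = (N=1, Z=0)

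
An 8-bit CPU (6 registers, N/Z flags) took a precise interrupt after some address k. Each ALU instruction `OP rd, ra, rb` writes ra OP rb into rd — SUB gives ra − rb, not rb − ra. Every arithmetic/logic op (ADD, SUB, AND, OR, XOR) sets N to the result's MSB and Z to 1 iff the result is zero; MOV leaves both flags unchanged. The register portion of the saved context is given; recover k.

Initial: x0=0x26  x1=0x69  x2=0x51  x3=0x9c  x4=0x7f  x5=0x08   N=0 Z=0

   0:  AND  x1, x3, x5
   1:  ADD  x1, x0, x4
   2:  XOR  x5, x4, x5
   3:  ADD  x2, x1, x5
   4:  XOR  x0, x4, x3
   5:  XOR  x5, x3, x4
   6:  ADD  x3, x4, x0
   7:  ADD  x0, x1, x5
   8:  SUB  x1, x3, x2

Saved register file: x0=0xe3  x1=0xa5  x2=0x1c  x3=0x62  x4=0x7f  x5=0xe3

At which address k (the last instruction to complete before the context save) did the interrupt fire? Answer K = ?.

after  0: x0=0x26 x1=0x08 x2=0x51 x3=0x9c x4=0x7f x5=0x08  N=0 Z=0
after  1: x0=0x26 x1=0xa5 x2=0x51 x3=0x9c x4=0x7f x5=0x08  N=1 Z=0
after  2: x0=0x26 x1=0xa5 x2=0x51 x3=0x9c x4=0x7f x5=0x77  N=0 Z=0
after  3: x0=0x26 x1=0xa5 x2=0x1c x3=0x9c x4=0x7f x5=0x77  N=0 Z=0
after  4: x0=0xe3 x1=0xa5 x2=0x1c x3=0x9c x4=0x7f x5=0x77  N=1 Z=0
after  5: x0=0xe3 x1=0xa5 x2=0x1c x3=0x9c x4=0x7f x5=0xe3  N=1 Z=0
after  6: x0=0xe3 x1=0xa5 x2=0x1c x3=0x62 x4=0x7f x5=0xe3  N=0 Z=0
-- IRQ taken; context saved, return-PC = 7 --

K = 6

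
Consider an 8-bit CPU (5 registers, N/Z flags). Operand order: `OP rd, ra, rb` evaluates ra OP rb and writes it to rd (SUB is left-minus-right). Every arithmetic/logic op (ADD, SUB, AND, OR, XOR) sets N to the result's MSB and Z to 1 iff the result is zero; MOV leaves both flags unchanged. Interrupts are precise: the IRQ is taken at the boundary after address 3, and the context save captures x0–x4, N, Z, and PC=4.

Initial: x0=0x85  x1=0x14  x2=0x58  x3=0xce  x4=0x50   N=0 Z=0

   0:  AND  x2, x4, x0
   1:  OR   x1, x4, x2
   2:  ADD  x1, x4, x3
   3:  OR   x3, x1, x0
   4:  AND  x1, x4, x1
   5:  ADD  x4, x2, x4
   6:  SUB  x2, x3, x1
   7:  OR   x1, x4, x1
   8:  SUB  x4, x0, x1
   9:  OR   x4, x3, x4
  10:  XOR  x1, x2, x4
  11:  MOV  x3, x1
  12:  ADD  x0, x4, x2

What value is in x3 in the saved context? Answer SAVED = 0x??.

after  0: x0=0x85 x1=0x14 x2=0x00 x3=0xce x4=0x50  N=0 Z=1
after  1: x0=0x85 x1=0x50 x2=0x00 x3=0xce x4=0x50  N=0 Z=0
after  2: x0=0x85 x1=0x1e x2=0x00 x3=0xce x4=0x50  N=0 Z=0
after  3: x0=0x85 x1=0x1e x2=0x00 x3=0x9f x4=0x50  N=1 Z=0
-- IRQ taken; context saved, return-PC = 4 --

SAVED = 0x9f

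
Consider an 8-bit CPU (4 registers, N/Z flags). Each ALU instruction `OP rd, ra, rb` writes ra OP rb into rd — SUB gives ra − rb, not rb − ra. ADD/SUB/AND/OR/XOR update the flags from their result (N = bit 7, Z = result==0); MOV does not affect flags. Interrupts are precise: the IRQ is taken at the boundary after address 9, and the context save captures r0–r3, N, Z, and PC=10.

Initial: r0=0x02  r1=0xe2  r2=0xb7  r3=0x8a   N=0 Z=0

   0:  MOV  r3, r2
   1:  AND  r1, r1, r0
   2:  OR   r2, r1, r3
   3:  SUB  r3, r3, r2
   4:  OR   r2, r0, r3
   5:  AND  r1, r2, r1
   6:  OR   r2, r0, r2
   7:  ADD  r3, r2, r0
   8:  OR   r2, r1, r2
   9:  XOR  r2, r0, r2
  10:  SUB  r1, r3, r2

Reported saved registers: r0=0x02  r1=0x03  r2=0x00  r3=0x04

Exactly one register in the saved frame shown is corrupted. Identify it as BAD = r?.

BAD = r1

after  0: r0=0x02 r1=0xe2 r2=0xb7 r3=0xb7  N=0 Z=0
after  1: r0=0x02 r1=0x02 r2=0xb7 r3=0xb7  N=0 Z=0
after  2: r0=0x02 r1=0x02 r2=0xb7 r3=0xb7  N=1 Z=0
after  3: r0=0x02 r1=0x02 r2=0xb7 r3=0x00  N=0 Z=1
after  4: r0=0x02 r1=0x02 r2=0x02 r3=0x00  N=0 Z=0
after  5: r0=0x02 r1=0x02 r2=0x02 r3=0x00  N=0 Z=0
after  6: r0=0x02 r1=0x02 r2=0x02 r3=0x00  N=0 Z=0
after  7: r0=0x02 r1=0x02 r2=0x02 r3=0x04  N=0 Z=0
after  8: r0=0x02 r1=0x02 r2=0x02 r3=0x04  N=0 Z=0
after  9: r0=0x02 r1=0x02 r2=0x00 r3=0x04  N=0 Z=1
-- IRQ taken; context saved, return-PC = 10 --
mismatch: r1: reported 0x03 vs actual 0x02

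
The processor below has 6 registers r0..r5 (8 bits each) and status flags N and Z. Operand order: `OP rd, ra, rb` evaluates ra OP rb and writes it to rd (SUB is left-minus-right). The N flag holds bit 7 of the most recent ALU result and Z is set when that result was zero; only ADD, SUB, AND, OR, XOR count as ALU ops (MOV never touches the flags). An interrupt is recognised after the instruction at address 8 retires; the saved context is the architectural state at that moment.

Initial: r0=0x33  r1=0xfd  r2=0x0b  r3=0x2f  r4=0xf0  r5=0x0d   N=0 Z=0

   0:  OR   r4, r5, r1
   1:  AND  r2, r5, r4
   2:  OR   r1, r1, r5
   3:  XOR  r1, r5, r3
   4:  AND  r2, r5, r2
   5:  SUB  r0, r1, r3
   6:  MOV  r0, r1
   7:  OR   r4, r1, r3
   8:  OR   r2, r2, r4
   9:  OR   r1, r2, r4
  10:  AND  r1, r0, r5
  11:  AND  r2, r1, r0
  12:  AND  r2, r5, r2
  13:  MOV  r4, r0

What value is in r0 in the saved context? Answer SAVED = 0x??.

after  0: r0=0x33 r1=0xfd r2=0x0b r3=0x2f r4=0xfd r5=0x0d  N=1 Z=0
after  1: r0=0x33 r1=0xfd r2=0x0d r3=0x2f r4=0xfd r5=0x0d  N=0 Z=0
after  2: r0=0x33 r1=0xfd r2=0x0d r3=0x2f r4=0xfd r5=0x0d  N=1 Z=0
after  3: r0=0x33 r1=0x22 r2=0x0d r3=0x2f r4=0xfd r5=0x0d  N=0 Z=0
after  4: r0=0x33 r1=0x22 r2=0x0d r3=0x2f r4=0xfd r5=0x0d  N=0 Z=0
after  5: r0=0xf3 r1=0x22 r2=0x0d r3=0x2f r4=0xfd r5=0x0d  N=1 Z=0
after  6: r0=0x22 r1=0x22 r2=0x0d r3=0x2f r4=0xfd r5=0x0d  N=1 Z=0
after  7: r0=0x22 r1=0x22 r2=0x0d r3=0x2f r4=0x2f r5=0x0d  N=0 Z=0
after  8: r0=0x22 r1=0x22 r2=0x2f r3=0x2f r4=0x2f r5=0x0d  N=0 Z=0
-- IRQ taken; context saved, return-PC = 9 --

SAVED = 0x22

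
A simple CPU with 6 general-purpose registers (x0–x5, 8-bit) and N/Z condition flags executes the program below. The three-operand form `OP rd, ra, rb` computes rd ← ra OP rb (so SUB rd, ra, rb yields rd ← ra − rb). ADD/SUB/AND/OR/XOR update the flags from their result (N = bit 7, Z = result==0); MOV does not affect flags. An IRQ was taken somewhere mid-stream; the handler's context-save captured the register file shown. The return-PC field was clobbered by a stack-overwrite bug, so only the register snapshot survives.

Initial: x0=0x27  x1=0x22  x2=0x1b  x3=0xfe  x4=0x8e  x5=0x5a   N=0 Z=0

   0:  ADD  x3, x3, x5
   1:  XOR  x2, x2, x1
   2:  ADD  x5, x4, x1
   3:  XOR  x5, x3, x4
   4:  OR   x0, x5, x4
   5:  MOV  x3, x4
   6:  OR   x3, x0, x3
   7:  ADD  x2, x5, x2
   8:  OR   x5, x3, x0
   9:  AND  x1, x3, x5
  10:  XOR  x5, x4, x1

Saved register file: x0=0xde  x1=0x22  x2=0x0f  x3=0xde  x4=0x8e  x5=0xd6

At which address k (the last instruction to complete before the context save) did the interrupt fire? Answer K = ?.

K = 7

after  0: x0=0x27 x1=0x22 x2=0x1b x3=0x58 x4=0x8e x5=0x5a  N=0 Z=0
after  1: x0=0x27 x1=0x22 x2=0x39 x3=0x58 x4=0x8e x5=0x5a  N=0 Z=0
after  2: x0=0x27 x1=0x22 x2=0x39 x3=0x58 x4=0x8e x5=0xb0  N=1 Z=0
after  3: x0=0x27 x1=0x22 x2=0x39 x3=0x58 x4=0x8e x5=0xd6  N=1 Z=0
after  4: x0=0xde x1=0x22 x2=0x39 x3=0x58 x4=0x8e x5=0xd6  N=1 Z=0
after  5: x0=0xde x1=0x22 x2=0x39 x3=0x8e x4=0x8e x5=0xd6  N=1 Z=0
after  6: x0=0xde x1=0x22 x2=0x39 x3=0xde x4=0x8e x5=0xd6  N=1 Z=0
after  7: x0=0xde x1=0x22 x2=0x0f x3=0xde x4=0x8e x5=0xd6  N=0 Z=0
-- IRQ taken; context saved, return-PC = 8 --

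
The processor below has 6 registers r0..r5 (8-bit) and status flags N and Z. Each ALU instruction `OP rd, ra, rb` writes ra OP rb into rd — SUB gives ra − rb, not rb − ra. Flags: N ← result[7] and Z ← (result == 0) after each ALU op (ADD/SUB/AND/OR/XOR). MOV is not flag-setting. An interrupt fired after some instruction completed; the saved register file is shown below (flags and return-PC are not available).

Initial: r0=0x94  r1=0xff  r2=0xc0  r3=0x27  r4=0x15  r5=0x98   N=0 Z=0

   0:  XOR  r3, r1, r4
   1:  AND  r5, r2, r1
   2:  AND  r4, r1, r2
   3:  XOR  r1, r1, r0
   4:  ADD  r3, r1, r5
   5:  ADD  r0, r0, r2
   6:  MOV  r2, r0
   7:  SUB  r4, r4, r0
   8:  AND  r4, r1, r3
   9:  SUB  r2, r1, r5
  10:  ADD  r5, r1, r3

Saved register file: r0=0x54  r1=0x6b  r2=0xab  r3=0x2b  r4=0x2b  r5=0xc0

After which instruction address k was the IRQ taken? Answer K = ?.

after  0: r0=0x94 r1=0xff r2=0xc0 r3=0xea r4=0x15 r5=0x98  N=1 Z=0
after  1: r0=0x94 r1=0xff r2=0xc0 r3=0xea r4=0x15 r5=0xc0  N=1 Z=0
after  2: r0=0x94 r1=0xff r2=0xc0 r3=0xea r4=0xc0 r5=0xc0  N=1 Z=0
after  3: r0=0x94 r1=0x6b r2=0xc0 r3=0xea r4=0xc0 r5=0xc0  N=0 Z=0
after  4: r0=0x94 r1=0x6b r2=0xc0 r3=0x2b r4=0xc0 r5=0xc0  N=0 Z=0
after  5: r0=0x54 r1=0x6b r2=0xc0 r3=0x2b r4=0xc0 r5=0xc0  N=0 Z=0
after  6: r0=0x54 r1=0x6b r2=0x54 r3=0x2b r4=0xc0 r5=0xc0  N=0 Z=0
after  7: r0=0x54 r1=0x6b r2=0x54 r3=0x2b r4=0x6c r5=0xc0  N=0 Z=0
after  8: r0=0x54 r1=0x6b r2=0x54 r3=0x2b r4=0x2b r5=0xc0  N=0 Z=0
after  9: r0=0x54 r1=0x6b r2=0xab r3=0x2b r4=0x2b r5=0xc0  N=1 Z=0
-- IRQ taken; context saved, return-PC = 10 --

K = 9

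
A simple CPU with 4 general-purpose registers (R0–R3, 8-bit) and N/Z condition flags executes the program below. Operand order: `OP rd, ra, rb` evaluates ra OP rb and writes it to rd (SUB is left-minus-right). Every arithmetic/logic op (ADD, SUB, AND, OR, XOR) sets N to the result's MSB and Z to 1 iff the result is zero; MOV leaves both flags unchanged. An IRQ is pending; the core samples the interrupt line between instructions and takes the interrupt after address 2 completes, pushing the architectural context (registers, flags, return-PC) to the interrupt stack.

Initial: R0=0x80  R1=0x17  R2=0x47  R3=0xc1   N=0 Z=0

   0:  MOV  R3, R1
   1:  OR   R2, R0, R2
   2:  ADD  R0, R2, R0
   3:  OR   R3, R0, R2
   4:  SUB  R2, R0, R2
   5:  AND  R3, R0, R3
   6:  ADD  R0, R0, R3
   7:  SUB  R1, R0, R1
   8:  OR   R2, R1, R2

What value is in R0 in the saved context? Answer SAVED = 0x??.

after  0: R0=0x80 R1=0x17 R2=0x47 R3=0x17  N=0 Z=0
after  1: R0=0x80 R1=0x17 R2=0xc7 R3=0x17  N=1 Z=0
after  2: R0=0x47 R1=0x17 R2=0xc7 R3=0x17  N=0 Z=0
-- IRQ taken; context saved, return-PC = 3 --

SAVED = 0x47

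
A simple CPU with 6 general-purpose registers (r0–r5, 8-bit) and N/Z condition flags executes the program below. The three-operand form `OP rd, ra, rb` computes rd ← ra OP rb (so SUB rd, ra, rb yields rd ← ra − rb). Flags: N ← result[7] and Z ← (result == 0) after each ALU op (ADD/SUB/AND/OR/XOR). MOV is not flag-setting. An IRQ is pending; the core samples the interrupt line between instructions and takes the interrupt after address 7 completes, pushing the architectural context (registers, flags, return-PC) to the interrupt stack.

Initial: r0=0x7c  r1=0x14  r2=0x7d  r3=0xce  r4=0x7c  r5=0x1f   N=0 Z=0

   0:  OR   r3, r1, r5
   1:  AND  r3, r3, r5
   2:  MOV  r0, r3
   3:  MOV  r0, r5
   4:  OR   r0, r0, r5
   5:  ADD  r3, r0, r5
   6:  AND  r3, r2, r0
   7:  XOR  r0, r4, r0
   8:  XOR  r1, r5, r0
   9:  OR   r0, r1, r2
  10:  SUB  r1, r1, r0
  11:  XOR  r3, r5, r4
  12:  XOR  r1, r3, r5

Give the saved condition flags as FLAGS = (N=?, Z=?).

after  0: r0=0x7c r1=0x14 r2=0x7d r3=0x1f r4=0x7c r5=0x1f  N=0 Z=0
after  1: r0=0x7c r1=0x14 r2=0x7d r3=0x1f r4=0x7c r5=0x1f  N=0 Z=0
after  2: r0=0x1f r1=0x14 r2=0x7d r3=0x1f r4=0x7c r5=0x1f  N=0 Z=0
after  3: r0=0x1f r1=0x14 r2=0x7d r3=0x1f r4=0x7c r5=0x1f  N=0 Z=0
after  4: r0=0x1f r1=0x14 r2=0x7d r3=0x1f r4=0x7c r5=0x1f  N=0 Z=0
after  5: r0=0x1f r1=0x14 r2=0x7d r3=0x3e r4=0x7c r5=0x1f  N=0 Z=0
after  6: r0=0x1f r1=0x14 r2=0x7d r3=0x1d r4=0x7c r5=0x1f  N=0 Z=0
after  7: r0=0x63 r1=0x14 r2=0x7d r3=0x1d r4=0x7c r5=0x1f  N=0 Z=0
-- IRQ taken; context saved, return-PC = 8 --

FLAGS = (N=0, Z=0)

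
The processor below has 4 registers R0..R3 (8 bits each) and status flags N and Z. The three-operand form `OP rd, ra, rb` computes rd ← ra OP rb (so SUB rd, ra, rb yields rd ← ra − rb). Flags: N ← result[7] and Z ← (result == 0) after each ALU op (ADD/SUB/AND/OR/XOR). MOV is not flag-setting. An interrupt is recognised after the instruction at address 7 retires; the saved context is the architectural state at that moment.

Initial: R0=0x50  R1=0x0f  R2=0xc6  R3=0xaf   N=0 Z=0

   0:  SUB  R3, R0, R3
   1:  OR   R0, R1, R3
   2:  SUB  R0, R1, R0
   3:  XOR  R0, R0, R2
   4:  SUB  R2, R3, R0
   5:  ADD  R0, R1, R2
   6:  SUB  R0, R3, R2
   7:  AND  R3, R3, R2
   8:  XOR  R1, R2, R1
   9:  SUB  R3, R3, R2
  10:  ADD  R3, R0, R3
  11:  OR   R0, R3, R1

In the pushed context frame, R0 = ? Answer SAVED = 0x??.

SAVED = 0xa6

after  0: R0=0x50 R1=0x0f R2=0xc6 R3=0xa1  N=1 Z=0
after  1: R0=0xaf R1=0x0f R2=0xc6 R3=0xa1  N=1 Z=0
after  2: R0=0x60 R1=0x0f R2=0xc6 R3=0xa1  N=0 Z=0
after  3: R0=0xa6 R1=0x0f R2=0xc6 R3=0xa1  N=1 Z=0
after  4: R0=0xa6 R1=0x0f R2=0xfb R3=0xa1  N=1 Z=0
after  5: R0=0x0a R1=0x0f R2=0xfb R3=0xa1  N=0 Z=0
after  6: R0=0xa6 R1=0x0f R2=0xfb R3=0xa1  N=1 Z=0
after  7: R0=0xa6 R1=0x0f R2=0xfb R3=0xa1  N=1 Z=0
-- IRQ taken; context saved, return-PC = 8 --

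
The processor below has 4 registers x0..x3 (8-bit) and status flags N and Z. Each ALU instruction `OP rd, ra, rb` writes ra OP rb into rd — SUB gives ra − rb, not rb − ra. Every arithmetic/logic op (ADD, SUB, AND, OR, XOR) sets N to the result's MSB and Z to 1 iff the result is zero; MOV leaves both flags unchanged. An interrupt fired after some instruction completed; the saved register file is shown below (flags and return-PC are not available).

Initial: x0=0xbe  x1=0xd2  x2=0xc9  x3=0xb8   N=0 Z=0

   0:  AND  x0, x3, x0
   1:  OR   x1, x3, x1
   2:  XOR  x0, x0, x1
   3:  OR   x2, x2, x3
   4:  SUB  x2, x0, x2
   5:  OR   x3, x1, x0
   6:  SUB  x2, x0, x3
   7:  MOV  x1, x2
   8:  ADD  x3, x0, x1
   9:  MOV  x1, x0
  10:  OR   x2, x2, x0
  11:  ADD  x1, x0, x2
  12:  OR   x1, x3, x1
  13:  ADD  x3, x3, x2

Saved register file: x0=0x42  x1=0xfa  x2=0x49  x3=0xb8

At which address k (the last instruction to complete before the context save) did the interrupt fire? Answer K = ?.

after  0: x0=0xb8 x1=0xd2 x2=0xc9 x3=0xb8  N=1 Z=0
after  1: x0=0xb8 x1=0xfa x2=0xc9 x3=0xb8  N=1 Z=0
after  2: x0=0x42 x1=0xfa x2=0xc9 x3=0xb8  N=0 Z=0
after  3: x0=0x42 x1=0xfa x2=0xf9 x3=0xb8  N=1 Z=0
after  4: x0=0x42 x1=0xfa x2=0x49 x3=0xb8  N=0 Z=0
-- IRQ taken; context saved, return-PC = 5 --

K = 4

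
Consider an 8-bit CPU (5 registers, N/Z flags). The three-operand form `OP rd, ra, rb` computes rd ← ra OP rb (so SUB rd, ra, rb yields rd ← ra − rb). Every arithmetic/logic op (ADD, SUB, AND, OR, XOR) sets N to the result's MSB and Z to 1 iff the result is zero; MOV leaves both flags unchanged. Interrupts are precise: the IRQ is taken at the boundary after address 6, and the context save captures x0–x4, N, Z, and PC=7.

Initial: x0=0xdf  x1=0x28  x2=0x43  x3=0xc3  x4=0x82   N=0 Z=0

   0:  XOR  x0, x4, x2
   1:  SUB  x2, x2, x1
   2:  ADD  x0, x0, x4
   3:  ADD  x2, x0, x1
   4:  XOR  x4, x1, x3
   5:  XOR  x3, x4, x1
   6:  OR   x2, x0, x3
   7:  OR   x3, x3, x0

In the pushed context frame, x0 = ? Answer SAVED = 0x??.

after  0: x0=0xc1 x1=0x28 x2=0x43 x3=0xc3 x4=0x82  N=1 Z=0
after  1: x0=0xc1 x1=0x28 x2=0x1b x3=0xc3 x4=0x82  N=0 Z=0
after  2: x0=0x43 x1=0x28 x2=0x1b x3=0xc3 x4=0x82  N=0 Z=0
after  3: x0=0x43 x1=0x28 x2=0x6b x3=0xc3 x4=0x82  N=0 Z=0
after  4: x0=0x43 x1=0x28 x2=0x6b x3=0xc3 x4=0xeb  N=1 Z=0
after  5: x0=0x43 x1=0x28 x2=0x6b x3=0xc3 x4=0xeb  N=1 Z=0
after  6: x0=0x43 x1=0x28 x2=0xc3 x3=0xc3 x4=0xeb  N=1 Z=0
-- IRQ taken; context saved, return-PC = 7 --

SAVED = 0x43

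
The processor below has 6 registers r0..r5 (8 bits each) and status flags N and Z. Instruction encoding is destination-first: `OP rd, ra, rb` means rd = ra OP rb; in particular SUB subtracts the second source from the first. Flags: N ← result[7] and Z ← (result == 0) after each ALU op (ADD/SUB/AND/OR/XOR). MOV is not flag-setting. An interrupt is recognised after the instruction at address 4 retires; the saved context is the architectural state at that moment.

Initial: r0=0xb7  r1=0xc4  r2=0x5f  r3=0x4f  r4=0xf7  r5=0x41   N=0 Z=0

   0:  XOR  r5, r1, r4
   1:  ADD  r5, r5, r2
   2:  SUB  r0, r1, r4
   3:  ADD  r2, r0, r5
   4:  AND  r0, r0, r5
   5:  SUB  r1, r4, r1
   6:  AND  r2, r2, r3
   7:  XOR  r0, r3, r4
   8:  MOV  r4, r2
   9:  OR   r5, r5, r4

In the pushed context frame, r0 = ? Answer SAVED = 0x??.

after  0: r0=0xb7 r1=0xc4 r2=0x5f r3=0x4f r4=0xf7 r5=0x33  N=0 Z=0
after  1: r0=0xb7 r1=0xc4 r2=0x5f r3=0x4f r4=0xf7 r5=0x92  N=1 Z=0
after  2: r0=0xcd r1=0xc4 r2=0x5f r3=0x4f r4=0xf7 r5=0x92  N=1 Z=0
after  3: r0=0xcd r1=0xc4 r2=0x5f r3=0x4f r4=0xf7 r5=0x92  N=0 Z=0
after  4: r0=0x80 r1=0xc4 r2=0x5f r3=0x4f r4=0xf7 r5=0x92  N=1 Z=0
-- IRQ taken; context saved, return-PC = 5 --

SAVED = 0x80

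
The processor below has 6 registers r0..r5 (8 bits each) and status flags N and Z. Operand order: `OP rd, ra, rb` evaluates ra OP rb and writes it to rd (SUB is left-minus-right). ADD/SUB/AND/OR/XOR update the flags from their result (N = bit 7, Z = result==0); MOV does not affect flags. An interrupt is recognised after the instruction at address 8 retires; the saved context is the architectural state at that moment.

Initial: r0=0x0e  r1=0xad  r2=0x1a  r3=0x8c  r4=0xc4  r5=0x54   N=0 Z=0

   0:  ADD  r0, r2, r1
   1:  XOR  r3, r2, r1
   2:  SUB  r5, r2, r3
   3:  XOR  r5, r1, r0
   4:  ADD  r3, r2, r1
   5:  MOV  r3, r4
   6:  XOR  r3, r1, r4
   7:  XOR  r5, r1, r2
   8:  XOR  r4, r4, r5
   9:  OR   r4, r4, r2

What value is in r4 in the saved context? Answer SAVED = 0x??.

SAVED = 0x73

after  0: r0=0xc7 r1=0xad r2=0x1a r3=0x8c r4=0xc4 r5=0x54  N=1 Z=0
after  1: r0=0xc7 r1=0xad r2=0x1a r3=0xb7 r4=0xc4 r5=0x54  N=1 Z=0
after  2: r0=0xc7 r1=0xad r2=0x1a r3=0xb7 r4=0xc4 r5=0x63  N=0 Z=0
after  3: r0=0xc7 r1=0xad r2=0x1a r3=0xb7 r4=0xc4 r5=0x6a  N=0 Z=0
after  4: r0=0xc7 r1=0xad r2=0x1a r3=0xc7 r4=0xc4 r5=0x6a  N=1 Z=0
after  5: r0=0xc7 r1=0xad r2=0x1a r3=0xc4 r4=0xc4 r5=0x6a  N=1 Z=0
after  6: r0=0xc7 r1=0xad r2=0x1a r3=0x69 r4=0xc4 r5=0x6a  N=0 Z=0
after  7: r0=0xc7 r1=0xad r2=0x1a r3=0x69 r4=0xc4 r5=0xb7  N=1 Z=0
after  8: r0=0xc7 r1=0xad r2=0x1a r3=0x69 r4=0x73 r5=0xb7  N=0 Z=0
-- IRQ taken; context saved, return-PC = 9 --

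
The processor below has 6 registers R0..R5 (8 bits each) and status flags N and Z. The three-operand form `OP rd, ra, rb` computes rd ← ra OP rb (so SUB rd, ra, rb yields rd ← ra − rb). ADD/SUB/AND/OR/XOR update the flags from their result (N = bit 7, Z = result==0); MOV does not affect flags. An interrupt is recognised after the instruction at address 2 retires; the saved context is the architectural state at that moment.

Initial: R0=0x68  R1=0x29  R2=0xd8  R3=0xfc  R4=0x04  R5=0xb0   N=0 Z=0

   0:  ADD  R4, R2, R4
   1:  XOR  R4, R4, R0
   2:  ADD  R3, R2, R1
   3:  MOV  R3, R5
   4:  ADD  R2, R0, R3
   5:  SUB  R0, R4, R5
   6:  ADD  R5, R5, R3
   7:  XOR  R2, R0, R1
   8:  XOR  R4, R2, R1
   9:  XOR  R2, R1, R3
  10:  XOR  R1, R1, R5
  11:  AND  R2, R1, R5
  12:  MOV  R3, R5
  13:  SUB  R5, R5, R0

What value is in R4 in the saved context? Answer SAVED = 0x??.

SAVED = 0xb4

after  0: R0=0x68 R1=0x29 R2=0xd8 R3=0xfc R4=0xdc R5=0xb0  N=1 Z=0
after  1: R0=0x68 R1=0x29 R2=0xd8 R3=0xfc R4=0xb4 R5=0xb0  N=1 Z=0
after  2: R0=0x68 R1=0x29 R2=0xd8 R3=0x01 R4=0xb4 R5=0xb0  N=0 Z=0
-- IRQ taken; context saved, return-PC = 3 --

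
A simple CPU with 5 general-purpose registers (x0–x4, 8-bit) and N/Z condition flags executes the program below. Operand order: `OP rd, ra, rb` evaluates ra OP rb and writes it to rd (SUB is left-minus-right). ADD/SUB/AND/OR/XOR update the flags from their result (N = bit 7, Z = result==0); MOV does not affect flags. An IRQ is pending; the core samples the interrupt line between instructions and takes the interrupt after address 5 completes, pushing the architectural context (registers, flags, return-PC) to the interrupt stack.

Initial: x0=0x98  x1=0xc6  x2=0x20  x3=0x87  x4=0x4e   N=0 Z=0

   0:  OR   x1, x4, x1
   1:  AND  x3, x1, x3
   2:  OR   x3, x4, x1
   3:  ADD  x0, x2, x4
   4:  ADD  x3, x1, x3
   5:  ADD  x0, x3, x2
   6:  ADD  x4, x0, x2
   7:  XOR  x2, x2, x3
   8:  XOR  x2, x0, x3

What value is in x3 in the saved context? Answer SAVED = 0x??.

after  0: x0=0x98 x1=0xce x2=0x20 x3=0x87 x4=0x4e  N=1 Z=0
after  1: x0=0x98 x1=0xce x2=0x20 x3=0x86 x4=0x4e  N=1 Z=0
after  2: x0=0x98 x1=0xce x2=0x20 x3=0xce x4=0x4e  N=1 Z=0
after  3: x0=0x6e x1=0xce x2=0x20 x3=0xce x4=0x4e  N=0 Z=0
after  4: x0=0x6e x1=0xce x2=0x20 x3=0x9c x4=0x4e  N=1 Z=0
after  5: x0=0xbc x1=0xce x2=0x20 x3=0x9c x4=0x4e  N=1 Z=0
-- IRQ taken; context saved, return-PC = 6 --

SAVED = 0x9c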